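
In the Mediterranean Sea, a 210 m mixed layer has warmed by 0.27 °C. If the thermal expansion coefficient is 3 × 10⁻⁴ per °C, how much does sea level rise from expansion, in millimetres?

about 17 mm

Δh = αΔT·H = 3×10⁻⁴ × 0.27 × 210 = 0.01701 m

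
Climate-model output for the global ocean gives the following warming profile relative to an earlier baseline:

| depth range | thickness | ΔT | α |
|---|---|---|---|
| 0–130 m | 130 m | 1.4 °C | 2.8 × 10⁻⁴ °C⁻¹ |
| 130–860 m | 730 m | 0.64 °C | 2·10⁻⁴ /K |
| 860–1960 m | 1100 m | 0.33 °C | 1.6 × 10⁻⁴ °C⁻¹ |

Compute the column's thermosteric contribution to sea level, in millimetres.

0–130 m: 1.4 × 2.8×10⁻⁴ × 130 = 0.05096 m
Layer 2: 0.64 × 2×10⁻⁴ × 730 = 0.09344 m
860–1960 m: 1100 × 0.33 × 1.6×10⁻⁴ = 0.05808 m
Δh = 0.05096 + 0.09344 + 0.05808 = 0.20248 m ≈ 200 mm

200 mm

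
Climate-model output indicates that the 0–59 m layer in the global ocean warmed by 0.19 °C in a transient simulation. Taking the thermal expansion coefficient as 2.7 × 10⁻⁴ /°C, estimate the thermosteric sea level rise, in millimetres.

Δh = αΔT·H = 2.7×10⁻⁴ × 0.19 × 59 = 0.0030267 m

about 3.03 mm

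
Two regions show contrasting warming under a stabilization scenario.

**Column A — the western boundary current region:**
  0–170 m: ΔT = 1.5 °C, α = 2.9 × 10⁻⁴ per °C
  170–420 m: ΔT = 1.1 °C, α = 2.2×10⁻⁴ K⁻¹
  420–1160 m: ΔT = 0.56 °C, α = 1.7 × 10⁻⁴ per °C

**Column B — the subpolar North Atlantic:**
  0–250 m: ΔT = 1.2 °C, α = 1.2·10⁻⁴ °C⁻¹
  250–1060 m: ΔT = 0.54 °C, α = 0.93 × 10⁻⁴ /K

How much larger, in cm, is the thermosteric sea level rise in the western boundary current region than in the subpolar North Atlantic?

A Layer 1: 170 × 1.5 × 2.9×10⁻⁴ = 0.07395 m
A 170–420 m: 250 × 1.1 × 2.2×10⁻⁴ = 0.06050 m
A Layer 3: 1.7×10⁻⁴ × 0.56 × 740 = 0.070448 m
A total: 0.204898 m
B 0–250 m: 1.2 × 1.2×10⁻⁴ × 250 = 0.03600 m
B Layer 2: 0.54 × 0.93×10⁻⁴ × 810 = 0.0406782 m
B total: 0.0766782 m
Difference: 0.204898 − 0.0766782 = 0.1282198 m

12.8 cm larger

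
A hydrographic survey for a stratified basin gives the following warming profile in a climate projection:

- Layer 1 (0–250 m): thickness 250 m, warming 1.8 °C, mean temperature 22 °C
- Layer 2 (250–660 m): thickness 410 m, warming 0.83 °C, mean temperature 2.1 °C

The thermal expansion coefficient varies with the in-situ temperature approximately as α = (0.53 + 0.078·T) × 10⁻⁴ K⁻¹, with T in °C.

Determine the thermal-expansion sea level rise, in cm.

Δh = 12.5 cm

Layer 1: α = (0.53 + 0.078×22)×10⁻⁴ = 2.246×10⁻⁴ K⁻¹
Layer 2: α = (0.53 + 0.078×2.1)×10⁻⁴ = 0.6938×10⁻⁴ K⁻¹
2.246×10⁻⁴ × 1.8 × 250 = 0.10107 m
410 × 0.6938×10⁻⁴ × 0.83 = 0.023610014 m
Δh = 0.10107 + 0.023610014 = 0.124680014 m ≈ 12.5 cm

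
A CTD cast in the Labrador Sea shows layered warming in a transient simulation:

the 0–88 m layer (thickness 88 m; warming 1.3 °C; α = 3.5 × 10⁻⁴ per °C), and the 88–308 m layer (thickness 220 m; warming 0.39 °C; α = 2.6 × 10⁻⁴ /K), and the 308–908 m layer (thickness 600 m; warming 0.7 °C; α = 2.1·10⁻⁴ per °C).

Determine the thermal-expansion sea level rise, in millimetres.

3.5×10⁻⁴ × 88 × 1.3 = 0.04004 m
0.39 × 220 × 2.6×10⁻⁴ = 0.022308 m
Layer 3: 600 × 2.1×10⁻⁴ × 0.7 = 0.08820 m
Δh = 0.04004 + 0.022308 + 0.08820 = 0.150548 m ≈ 151 mm

151 mm of thermosteric rise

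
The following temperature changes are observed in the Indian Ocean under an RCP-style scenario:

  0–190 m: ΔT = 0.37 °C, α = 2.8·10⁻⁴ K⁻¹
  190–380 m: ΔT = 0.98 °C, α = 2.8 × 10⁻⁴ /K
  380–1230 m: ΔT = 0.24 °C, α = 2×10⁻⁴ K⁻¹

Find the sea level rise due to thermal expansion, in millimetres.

Δh ≈ 110 mm

0–190 m: 190 × 2.8×10⁻⁴ × 0.37 = 0.019684 m
Layer 2: 0.98 × 190 × 2.8×10⁻⁴ = 0.052136 m
2×10⁻⁴ × 0.24 × 850 = 0.04080 m
Δh = 0.019684 + 0.052136 + 0.04080 = 0.11262 m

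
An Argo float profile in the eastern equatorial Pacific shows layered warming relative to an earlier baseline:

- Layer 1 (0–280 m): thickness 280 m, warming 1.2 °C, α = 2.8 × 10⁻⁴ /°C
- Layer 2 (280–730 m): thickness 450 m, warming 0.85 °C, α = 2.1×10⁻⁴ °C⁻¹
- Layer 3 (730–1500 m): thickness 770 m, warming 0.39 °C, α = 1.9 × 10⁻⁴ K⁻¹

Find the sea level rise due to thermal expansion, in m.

Δh = 0.23 m

0–280 m: 2.8×10⁻⁴ × 280 × 1.2 = 0.09408 m
450 × 0.85 × 2.1×10⁻⁴ = 0.080325 m
Layer 3: 1.9×10⁻⁴ × 0.39 × 770 = 0.057057 m
Δh = 0.09408 + 0.080325 + 0.057057 = 0.231462 m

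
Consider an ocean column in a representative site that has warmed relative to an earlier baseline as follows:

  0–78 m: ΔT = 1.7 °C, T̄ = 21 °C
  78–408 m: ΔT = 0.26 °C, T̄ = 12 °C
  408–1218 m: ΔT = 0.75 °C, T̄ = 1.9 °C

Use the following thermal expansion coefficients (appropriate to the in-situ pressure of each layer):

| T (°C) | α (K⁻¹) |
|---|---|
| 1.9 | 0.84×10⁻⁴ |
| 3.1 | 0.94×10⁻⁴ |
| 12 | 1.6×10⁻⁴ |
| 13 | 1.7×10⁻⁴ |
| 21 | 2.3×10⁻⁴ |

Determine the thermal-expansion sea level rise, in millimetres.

Layer 1 at 21 °C → α = 2.3×10⁻⁴ K⁻¹
Layer 2 at 12 °C → α = 1.6×10⁻⁴ K⁻¹
Layer 3 at 1.9 °C → α = 0.84×10⁻⁴ K⁻¹
78 × 1.7 × 2.3×10⁻⁴ = 0.030498 m
0.26 × 1.6×10⁻⁴ × 330 = 0.013728 m
408–1218 m: 0.84×10⁻⁴ × 0.75 × 810 = 0.05103 m
Δh = 0.030498 + 0.013728 + 0.05103 = 0.095256 m

Δh = 95.3 mm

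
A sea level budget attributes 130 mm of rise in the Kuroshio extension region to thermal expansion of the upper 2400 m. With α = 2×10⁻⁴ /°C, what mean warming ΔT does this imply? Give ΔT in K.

ΔT ≈ 0.27 K

ΔT = Δh/(αH) = 0.13 / (2×10⁻⁴ × 2400) ≈ 0.2708 K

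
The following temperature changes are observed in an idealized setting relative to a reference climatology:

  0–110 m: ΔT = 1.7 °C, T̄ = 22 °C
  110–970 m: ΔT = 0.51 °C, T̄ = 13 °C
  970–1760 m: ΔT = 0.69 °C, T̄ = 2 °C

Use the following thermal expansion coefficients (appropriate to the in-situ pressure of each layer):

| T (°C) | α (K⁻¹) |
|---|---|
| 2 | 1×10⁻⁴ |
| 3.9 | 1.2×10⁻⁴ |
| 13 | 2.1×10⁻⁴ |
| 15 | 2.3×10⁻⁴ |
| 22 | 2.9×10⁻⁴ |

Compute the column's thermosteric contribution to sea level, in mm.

Layer 1 at 22 °C → α = 2.9×10⁻⁴ K⁻¹
Layer 2 at 13 °C → α = 2.1×10⁻⁴ K⁻¹
Layer 3 at 2 °C → α = 1×10⁻⁴ K⁻¹
Layer 1: 2.9×10⁻⁴ × 110 × 1.7 = 0.05423 m
110–970 m: 0.51 × 2.1×10⁻⁴ × 860 = 0.092106 m
1×10⁻⁴ × 0.69 × 790 = 0.05451 m
Δh = 0.05423 + 0.092106 + 0.05451 = 0.200846 m

201 mm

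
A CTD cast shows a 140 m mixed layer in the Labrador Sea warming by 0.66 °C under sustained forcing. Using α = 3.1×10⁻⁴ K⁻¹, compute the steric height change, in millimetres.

Δh ≈ 28.6 mm

Δh = αΔT·H = 3.1×10⁻⁴ × 0.66 × 140 = 0.028644 m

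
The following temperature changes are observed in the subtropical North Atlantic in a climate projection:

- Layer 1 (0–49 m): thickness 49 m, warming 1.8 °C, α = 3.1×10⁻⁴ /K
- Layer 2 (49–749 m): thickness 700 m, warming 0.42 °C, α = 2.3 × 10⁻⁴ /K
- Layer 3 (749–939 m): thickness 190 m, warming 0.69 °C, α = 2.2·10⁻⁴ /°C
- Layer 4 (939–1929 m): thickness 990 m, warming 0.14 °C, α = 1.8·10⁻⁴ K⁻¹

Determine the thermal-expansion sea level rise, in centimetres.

1.8 × 3.1×10⁻⁴ × 49 = 0.027342 m
Layer 2: 700 × 0.42 × 2.3×10⁻⁴ = 0.06762 m
749–939 m: 0.69 × 190 × 2.2×10⁻⁴ = 0.028842 m
939–1929 m: 990 × 1.8×10⁻⁴ × 0.14 = 0.024948 m
Δh = 0.027342 + 0.06762 + 0.028842 + 0.024948 = 0.148752 m ≈ 14.9 cm

about 14.9 cm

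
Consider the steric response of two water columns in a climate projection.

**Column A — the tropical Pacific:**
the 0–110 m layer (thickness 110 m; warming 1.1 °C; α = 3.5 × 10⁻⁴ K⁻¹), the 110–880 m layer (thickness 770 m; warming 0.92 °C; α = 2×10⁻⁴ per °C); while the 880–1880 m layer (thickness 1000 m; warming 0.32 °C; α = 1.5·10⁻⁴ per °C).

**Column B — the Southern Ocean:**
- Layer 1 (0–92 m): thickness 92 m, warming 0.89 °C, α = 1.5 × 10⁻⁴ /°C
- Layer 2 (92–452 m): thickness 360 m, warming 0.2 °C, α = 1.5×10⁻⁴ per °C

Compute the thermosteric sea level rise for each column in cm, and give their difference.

A 1.1 × 110 × 3.5×10⁻⁴ = 0.04235 m
A 110–880 m: 2×10⁻⁴ × 770 × 0.92 = 0.14168 m
A 880–1880 m: 0.32 × 1.5×10⁻⁴ × 1000 = 0.04800 m
A total: 0.23203 m
B 0.89 × 92 × 1.5×10⁻⁴ = 0.012282 m
B 360 × 0.2 × 1.5×10⁻⁴ = 0.01080 m
B total: 0.023082 m
Difference: 0.23203 − 0.023082 = 0.208948 m

Δh_A ≈ 23 cm, Δh_B ≈ 2.3 cm; difference ≈ 21 cm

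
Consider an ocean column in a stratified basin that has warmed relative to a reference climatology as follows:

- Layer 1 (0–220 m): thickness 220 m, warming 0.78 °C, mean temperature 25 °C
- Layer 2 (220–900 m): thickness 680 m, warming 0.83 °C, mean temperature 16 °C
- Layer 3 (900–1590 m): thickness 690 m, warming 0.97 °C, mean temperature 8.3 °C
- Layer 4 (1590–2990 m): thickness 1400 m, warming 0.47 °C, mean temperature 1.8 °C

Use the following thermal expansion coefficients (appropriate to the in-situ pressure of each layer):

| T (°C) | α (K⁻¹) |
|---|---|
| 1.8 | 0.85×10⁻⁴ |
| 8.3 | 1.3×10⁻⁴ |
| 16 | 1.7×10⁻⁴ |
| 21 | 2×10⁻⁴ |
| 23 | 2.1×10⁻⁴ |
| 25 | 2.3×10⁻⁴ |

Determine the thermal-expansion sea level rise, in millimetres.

Layer 1 at 25 °C → α = 2.3×10⁻⁴ K⁻¹
Layer 2 at 16 °C → α = 1.7×10⁻⁴ K⁻¹
Layer 3 at 8.3 °C → α = 1.3×10⁻⁴ K⁻¹
Layer 4 at 1.8 °C → α = 0.85×10⁻⁴ K⁻¹
Layer 1: 0.78 × 2.3×10⁻⁴ × 220 = 0.039468 m
680 × 0.83 × 1.7×10⁻⁴ = 0.095948 m
Layer 3: 1.3×10⁻⁴ × 0.97 × 690 = 0.087009 m
1590–2990 m: 0.47 × 1400 × 0.85×10⁻⁴ = 0.05593 m
Δh = 0.039468 + 0.095948 + 0.087009 + 0.05593 = 0.278355 m ≈ 278 mm

Δh ≈ 278 mm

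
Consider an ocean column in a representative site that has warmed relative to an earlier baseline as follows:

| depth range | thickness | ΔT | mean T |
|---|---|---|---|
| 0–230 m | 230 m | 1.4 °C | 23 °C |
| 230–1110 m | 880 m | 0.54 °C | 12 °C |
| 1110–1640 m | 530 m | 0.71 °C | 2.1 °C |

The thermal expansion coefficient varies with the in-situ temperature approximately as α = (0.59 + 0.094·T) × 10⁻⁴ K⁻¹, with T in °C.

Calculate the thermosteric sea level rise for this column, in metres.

Layer 1: α = (0.59 + 0.094×23)×10⁻⁴ = 2.752×10⁻⁴ K⁻¹
Layer 2: α = (0.59 + 0.094×12)×10⁻⁴ = 1.718×10⁻⁴ K⁻¹
Layer 3: α = (0.59 + 0.094×2.1)×10⁻⁴ = 0.7874×10⁻⁴ K⁻¹
Layer 1: 2.752×10⁻⁴ × 230 × 1.4 = 0.0886144 m
230–1110 m: 880 × 0.54 × 1.718×10⁻⁴ = 0.08163936 m
0.7874×10⁻⁴ × 530 × 0.71 = 0.029629862 m
Δh = 0.0886144 + 0.08163936 + 0.029629862 = 0.199883622 m ≈ 0.200 m

Δh = 0.200 m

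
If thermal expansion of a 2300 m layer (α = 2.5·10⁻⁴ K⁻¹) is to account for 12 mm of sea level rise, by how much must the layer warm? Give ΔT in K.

ΔT = Δh/(αH) = 0.012 / (2.5×10⁻⁴ × 2300) ≈ 0.02087 K

about 0.0209 K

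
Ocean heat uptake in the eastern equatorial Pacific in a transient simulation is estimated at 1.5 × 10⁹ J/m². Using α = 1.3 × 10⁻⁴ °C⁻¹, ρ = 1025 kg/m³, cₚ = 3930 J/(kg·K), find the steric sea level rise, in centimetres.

Δh ≈ 4.84 cm

Δh = αQ/(ρcₚ) = 1.3×10⁻⁴ × 1.5×10⁹ / (1025 × 3930) ≈ 0.048408 m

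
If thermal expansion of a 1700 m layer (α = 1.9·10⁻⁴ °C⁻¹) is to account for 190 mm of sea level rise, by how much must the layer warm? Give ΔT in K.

0.59 K

ΔT = Δh/(αH) = 0.19 / (1.9×10⁻⁴ × 1700) ≈ 0.5882 K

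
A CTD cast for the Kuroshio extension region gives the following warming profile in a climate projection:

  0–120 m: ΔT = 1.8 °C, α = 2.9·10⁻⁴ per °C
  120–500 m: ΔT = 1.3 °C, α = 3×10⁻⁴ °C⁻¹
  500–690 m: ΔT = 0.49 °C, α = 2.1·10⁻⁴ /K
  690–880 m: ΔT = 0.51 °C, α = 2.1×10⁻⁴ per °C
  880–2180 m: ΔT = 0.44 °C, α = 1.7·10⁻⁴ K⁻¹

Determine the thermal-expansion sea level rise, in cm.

35 cm of thermosteric rise

0–120 m: 2.9×10⁻⁴ × 120 × 1.8 = 0.06264 m
120–500 m: 3×10⁻⁴ × 1.3 × 380 = 0.14820 m
190 × 0.49 × 2.1×10⁻⁴ = 0.019551 m
0.51 × 190 × 2.1×10⁻⁴ = 0.020349 m
Layer 5: 0.44 × 1.7×10⁻⁴ × 1300 = 0.09724 m
Δh = 0.06264 + 0.14820 + 0.019551 + 0.020349 + 0.09724 = 0.34798 m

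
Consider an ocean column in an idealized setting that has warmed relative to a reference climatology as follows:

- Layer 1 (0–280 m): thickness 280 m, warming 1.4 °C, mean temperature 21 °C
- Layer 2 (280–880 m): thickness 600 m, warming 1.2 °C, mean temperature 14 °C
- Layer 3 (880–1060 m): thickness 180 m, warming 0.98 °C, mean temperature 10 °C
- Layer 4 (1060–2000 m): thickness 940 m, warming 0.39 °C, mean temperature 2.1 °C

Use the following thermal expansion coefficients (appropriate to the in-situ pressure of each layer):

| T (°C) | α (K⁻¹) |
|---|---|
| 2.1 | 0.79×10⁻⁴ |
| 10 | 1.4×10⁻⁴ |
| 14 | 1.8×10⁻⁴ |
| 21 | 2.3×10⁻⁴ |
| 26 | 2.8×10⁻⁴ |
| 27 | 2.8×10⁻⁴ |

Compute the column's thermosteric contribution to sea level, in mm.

Layer 1 at 21 °C → α = 2.3×10⁻⁴ K⁻¹
Layer 2 at 14 °C → α = 1.8×10⁻⁴ K⁻¹
Layer 3 at 10 °C → α = 1.4×10⁻⁴ K⁻¹
Layer 4 at 2.1 °C → α = 0.79×10⁻⁴ K⁻¹
1.4 × 280 × 2.3×10⁻⁴ = 0.09016 m
Layer 2: 1.8×10⁻⁴ × 600 × 1.2 = 0.12960 m
1.4×10⁻⁴ × 0.98 × 180 = 0.024696 m
Layer 4: 940 × 0.79×10⁻⁴ × 0.39 = 0.0289614 m
Δh = 0.09016 + 0.12960 + 0.024696 + 0.0289614 = 0.2734174 m

Δh = 273 mm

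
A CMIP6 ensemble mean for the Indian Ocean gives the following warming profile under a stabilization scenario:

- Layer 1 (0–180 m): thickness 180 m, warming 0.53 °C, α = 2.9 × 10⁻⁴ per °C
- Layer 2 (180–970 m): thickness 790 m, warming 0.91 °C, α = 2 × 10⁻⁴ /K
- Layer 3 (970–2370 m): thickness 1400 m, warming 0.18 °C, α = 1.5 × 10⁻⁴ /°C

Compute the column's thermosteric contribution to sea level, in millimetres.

Δh = 209 mm

0–180 m: 0.53 × 2.9×10⁻⁴ × 180 = 0.027666 m
0.91 × 2×10⁻⁴ × 790 = 0.14378 m
970–2370 m: 1.5×10⁻⁴ × 0.18 × 1400 = 0.03780 m
Δh = 0.027666 + 0.14378 + 0.03780 = 0.209246 m ≈ 209 mm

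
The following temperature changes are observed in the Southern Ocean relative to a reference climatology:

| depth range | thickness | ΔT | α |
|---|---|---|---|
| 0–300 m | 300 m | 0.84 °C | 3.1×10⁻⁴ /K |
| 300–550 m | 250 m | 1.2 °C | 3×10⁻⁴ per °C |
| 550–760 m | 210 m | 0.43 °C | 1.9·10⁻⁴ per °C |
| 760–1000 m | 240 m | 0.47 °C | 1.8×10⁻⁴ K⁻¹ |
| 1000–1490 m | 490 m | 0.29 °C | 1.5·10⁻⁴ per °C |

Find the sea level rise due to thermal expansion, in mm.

Δh = 230 mm

300 × 0.84 × 3.1×10⁻⁴ = 0.07812 m
Layer 2: 250 × 3×10⁻⁴ × 1.2 = 0.09000 m
550–760 m: 0.43 × 1.9×10⁻⁴ × 210 = 0.017157 m
Layer 4: 1.8×10⁻⁴ × 0.47 × 240 = 0.020304 m
1.5×10⁻⁴ × 0.29 × 490 = 0.021315 m
Δh = 0.07812 + 0.09000 + 0.017157 + 0.020304 + 0.021315 = 0.226896 m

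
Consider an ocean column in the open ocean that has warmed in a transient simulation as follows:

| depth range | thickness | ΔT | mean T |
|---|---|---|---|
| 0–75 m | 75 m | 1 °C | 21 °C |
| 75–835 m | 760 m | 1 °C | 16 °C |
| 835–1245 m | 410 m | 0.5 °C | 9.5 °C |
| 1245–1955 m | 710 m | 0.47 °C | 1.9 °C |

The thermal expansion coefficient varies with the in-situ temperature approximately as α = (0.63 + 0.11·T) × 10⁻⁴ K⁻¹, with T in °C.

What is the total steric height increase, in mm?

Layer 1: α = (0.63 + 0.11×21)×10⁻⁴ = 2.94×10⁻⁴ K⁻¹
Layer 2: α = (0.63 + 0.11×16)×10⁻⁴ = 2.39×10⁻⁴ K⁻¹
Layer 3: α = (0.63 + 0.11×9.5)×10⁻⁴ = 1.675×10⁻⁴ K⁻¹
Layer 4: α = (0.63 + 0.11×1.9)×10⁻⁴ = 0.839×10⁻⁴ K⁻¹
Layer 1: 1 × 75 × 2.94×10⁻⁴ = 0.02205 m
2.39×10⁻⁴ × 760 × 1 = 0.18164 m
835–1245 m: 0.5 × 1.675×10⁻⁴ × 410 = 0.0343375 m
0.47 × 710 × 0.839×10⁻⁴ = 0.02799743 m
Δh = 0.02205 + 0.18164 + 0.0343375 + 0.02799743 = 0.26602493 m ≈ 266 mm

about 266 mm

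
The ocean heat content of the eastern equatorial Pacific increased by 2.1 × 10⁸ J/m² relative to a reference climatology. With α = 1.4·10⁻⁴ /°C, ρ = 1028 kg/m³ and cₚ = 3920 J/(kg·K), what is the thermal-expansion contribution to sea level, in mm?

7.30 mm

Δh = αQ/(ρcₚ) = 1.4×10⁻⁴ × 2.1×10⁸ / (1028 × 3920) ≈ 0.0072957 m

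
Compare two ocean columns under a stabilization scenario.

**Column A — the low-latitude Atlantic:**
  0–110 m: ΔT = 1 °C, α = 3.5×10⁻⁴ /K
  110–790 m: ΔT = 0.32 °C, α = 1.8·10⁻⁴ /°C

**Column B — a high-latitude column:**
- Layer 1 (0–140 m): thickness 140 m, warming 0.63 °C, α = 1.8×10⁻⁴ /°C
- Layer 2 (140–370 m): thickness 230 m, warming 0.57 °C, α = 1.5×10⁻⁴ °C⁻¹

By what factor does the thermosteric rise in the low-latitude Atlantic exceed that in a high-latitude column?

A Layer 1: 1 × 110 × 3.5×10⁻⁴ = 0.03850 m
A Layer 2: 0.32 × 680 × 1.8×10⁻⁴ = 0.039168 m
A total: 0.077668 m
B 0.63 × 1.8×10⁻⁴ × 140 = 0.015876 m
B 0.57 × 230 × 1.5×10⁻⁴ = 0.019665 m
B total: 0.035541 m
Ratio: 0.077668 / 0.035541 ≈ 2.185

2.19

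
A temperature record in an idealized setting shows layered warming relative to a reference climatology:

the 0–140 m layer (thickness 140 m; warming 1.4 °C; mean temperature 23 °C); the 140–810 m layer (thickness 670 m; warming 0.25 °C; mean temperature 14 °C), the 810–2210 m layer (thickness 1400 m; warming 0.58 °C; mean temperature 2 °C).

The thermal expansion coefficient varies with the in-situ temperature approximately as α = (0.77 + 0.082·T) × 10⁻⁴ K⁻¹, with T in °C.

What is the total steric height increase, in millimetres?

Layer 1: α = (0.77 + 0.082×23)×10⁻⁴ = 2.656×10⁻⁴ K⁻¹
Layer 2: α = (0.77 + 0.082×14)×10⁻⁴ = 1.918×10⁻⁴ K⁻¹
Layer 3: α = (0.77 + 0.082×2)×10⁻⁴ = 0.934×10⁻⁴ K⁻¹
1.4 × 2.656×10⁻⁴ × 140 = 0.0520576 m
Layer 2: 1.918×10⁻⁴ × 670 × 0.25 = 0.0321265 m
Layer 3: 0.58 × 1400 × 0.934×10⁻⁴ = 0.0758408 m
Δh = 0.0520576 + 0.0321265 + 0.0758408 = 0.1600249 m

Δh = 160 mm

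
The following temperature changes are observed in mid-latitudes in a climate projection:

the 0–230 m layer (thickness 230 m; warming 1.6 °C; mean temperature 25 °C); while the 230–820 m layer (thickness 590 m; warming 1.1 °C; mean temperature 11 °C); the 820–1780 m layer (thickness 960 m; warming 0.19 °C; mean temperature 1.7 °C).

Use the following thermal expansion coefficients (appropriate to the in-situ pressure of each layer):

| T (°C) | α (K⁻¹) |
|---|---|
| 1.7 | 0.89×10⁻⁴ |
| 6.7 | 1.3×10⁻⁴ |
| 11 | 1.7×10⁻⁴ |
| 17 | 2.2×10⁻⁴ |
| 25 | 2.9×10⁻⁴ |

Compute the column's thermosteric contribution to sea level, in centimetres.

Layer 1 at 25 °C → α = 2.9×10⁻⁴ K⁻¹
Layer 2 at 11 °C → α = 1.7×10⁻⁴ K⁻¹
Layer 3 at 1.7 °C → α = 0.89×10⁻⁴ K⁻¹
0–230 m: 2.9×10⁻⁴ × 230 × 1.6 = 0.10672 m
Layer 2: 590 × 1.1 × 1.7×10⁻⁴ = 0.11033 m
820–1780 m: 0.89×10⁻⁴ × 960 × 0.19 = 0.0162336 m
Δh = 0.10672 + 0.11033 + 0.0162336 = 0.2332836 m

23.3 cm of thermosteric rise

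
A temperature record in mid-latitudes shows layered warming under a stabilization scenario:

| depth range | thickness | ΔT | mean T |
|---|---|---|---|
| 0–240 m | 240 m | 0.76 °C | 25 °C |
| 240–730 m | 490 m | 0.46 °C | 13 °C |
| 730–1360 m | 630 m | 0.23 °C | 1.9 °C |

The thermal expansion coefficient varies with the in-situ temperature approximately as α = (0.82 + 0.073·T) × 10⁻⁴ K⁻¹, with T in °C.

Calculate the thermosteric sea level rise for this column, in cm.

10.2 cm of thermosteric rise

Layer 1: α = (0.82 + 0.073×25)×10⁻⁴ = 2.645×10⁻⁴ K⁻¹
Layer 2: α = (0.82 + 0.073×13)×10⁻⁴ = 1.769×10⁻⁴ K⁻¹
Layer 3: α = (0.82 + 0.073×1.9)×10⁻⁴ = 0.9587×10⁻⁴ K⁻¹
0–240 m: 0.76 × 240 × 2.645×10⁻⁴ = 0.0482448 m
0.46 × 490 × 1.769×10⁻⁴ = 0.03987326 m
630 × 0.23 × 0.9587×10⁻⁴ = 0.013891563 m
Δh = 0.0482448 + 0.03987326 + 0.013891563 = 0.102009623 m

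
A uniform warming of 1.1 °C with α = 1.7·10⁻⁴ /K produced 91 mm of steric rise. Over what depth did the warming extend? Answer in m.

H ≈ 490 m

H = Δh/(αΔT) = 0.091 / (1.7×10⁻⁴ × 1.1) ≈ 486.6 m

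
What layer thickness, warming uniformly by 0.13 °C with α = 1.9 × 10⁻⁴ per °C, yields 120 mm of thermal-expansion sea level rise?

H = Δh/(αΔT) = 0.12 / (1.9×10⁻⁴ × 0.13) ≈ 4858 m

4900 m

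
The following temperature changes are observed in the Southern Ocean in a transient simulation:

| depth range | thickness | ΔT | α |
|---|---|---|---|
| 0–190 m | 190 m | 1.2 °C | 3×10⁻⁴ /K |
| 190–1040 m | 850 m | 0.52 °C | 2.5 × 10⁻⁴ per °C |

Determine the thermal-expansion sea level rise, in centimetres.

about 18 cm

Layer 1: 190 × 1.2 × 3×10⁻⁴ = 0.06840 m
Layer 2: 850 × 0.52 × 2.5×10⁻⁴ = 0.11050 m
Δh = 0.06840 + 0.11050 = 0.17890 m ≈ 18 cm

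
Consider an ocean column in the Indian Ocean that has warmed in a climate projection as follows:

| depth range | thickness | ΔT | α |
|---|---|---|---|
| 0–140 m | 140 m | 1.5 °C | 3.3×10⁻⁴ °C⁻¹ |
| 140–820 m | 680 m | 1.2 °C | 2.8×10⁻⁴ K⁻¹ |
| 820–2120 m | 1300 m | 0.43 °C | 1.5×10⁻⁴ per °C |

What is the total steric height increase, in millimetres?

3.3×10⁻⁴ × 140 × 1.5 = 0.06930 m
1.2 × 680 × 2.8×10⁻⁴ = 0.22848 m
820–2120 m: 1300 × 0.43 × 1.5×10⁻⁴ = 0.08385 m
Δh = 0.06930 + 0.22848 + 0.08385 = 0.38163 m ≈ 382 mm

about 382 mm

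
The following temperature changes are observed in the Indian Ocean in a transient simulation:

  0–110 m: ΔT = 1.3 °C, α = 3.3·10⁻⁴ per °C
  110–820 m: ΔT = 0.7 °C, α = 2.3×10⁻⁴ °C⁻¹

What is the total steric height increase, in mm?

160 mm

Layer 1: 1.3 × 110 × 3.3×10⁻⁴ = 0.04719 m
110–820 m: 0.7 × 2.3×10⁻⁴ × 710 = 0.11431 m
Δh = 0.04719 + 0.11431 = 0.16150 m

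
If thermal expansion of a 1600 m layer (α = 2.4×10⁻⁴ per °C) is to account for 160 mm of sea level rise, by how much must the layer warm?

ΔT ≈ 0.417 °C

ΔT = Δh/(αH) = 0.16 / (2.4×10⁻⁴ × 1600) ≈ 0.4167 °C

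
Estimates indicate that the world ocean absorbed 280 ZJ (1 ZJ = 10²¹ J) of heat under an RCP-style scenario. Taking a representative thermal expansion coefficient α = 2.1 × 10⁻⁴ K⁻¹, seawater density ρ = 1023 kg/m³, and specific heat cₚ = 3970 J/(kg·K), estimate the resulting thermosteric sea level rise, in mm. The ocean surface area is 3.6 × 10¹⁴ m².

40.2 mm of thermosteric rise

Per unit area: Q = 280×10²¹ / (3.6×10¹⁴) ≈ 7.778×10⁸ J/m²
Δh = αQ/(ρcₚ) = 2.1×10⁻⁴ × 7.778×10⁸ / (1023 × 3970) ≈ 0.040218 m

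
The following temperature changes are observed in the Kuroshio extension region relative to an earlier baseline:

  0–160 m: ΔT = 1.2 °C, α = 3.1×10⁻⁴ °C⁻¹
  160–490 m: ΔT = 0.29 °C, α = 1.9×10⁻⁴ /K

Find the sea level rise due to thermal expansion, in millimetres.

Δh ≈ 77.7 mm

160 × 1.2 × 3.1×10⁻⁴ = 0.05952 m
1.9×10⁻⁴ × 0.29 × 330 = 0.018183 m
Δh = 0.05952 + 0.018183 = 0.077703 m ≈ 77.7 mm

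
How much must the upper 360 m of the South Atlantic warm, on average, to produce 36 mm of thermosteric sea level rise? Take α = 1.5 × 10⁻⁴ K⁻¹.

ΔT = Δh/(αH) = 0.036 / (1.5×10⁻⁴ × 360) ≈ 0.6667 °C

0.667 °C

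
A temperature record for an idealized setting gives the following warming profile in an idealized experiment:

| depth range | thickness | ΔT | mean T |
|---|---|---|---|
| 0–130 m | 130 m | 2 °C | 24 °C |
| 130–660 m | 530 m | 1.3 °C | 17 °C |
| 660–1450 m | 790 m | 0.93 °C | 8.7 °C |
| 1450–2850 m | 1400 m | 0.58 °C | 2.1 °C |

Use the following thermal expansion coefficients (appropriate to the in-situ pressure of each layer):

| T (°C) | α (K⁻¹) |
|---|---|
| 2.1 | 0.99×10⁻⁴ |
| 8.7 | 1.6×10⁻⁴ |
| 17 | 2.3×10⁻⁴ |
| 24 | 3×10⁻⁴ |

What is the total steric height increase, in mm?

Layer 1 at 24 °C → α = 3×10⁻⁴ K⁻¹
Layer 2 at 17 °C → α = 2.3×10⁻⁴ K⁻¹
Layer 3 at 8.7 °C → α = 1.6×10⁻⁴ K⁻¹
Layer 4 at 2.1 °C → α = 0.99×10⁻⁴ K⁻¹
Layer 1: 130 × 2 × 3×10⁻⁴ = 0.07800 m
130–660 m: 2.3×10⁻⁴ × 1.3 × 530 = 0.15847 m
0.93 × 790 × 1.6×10⁻⁴ = 0.117552 m
0.99×10⁻⁴ × 1400 × 0.58 = 0.080388 m
Δh = 0.07800 + 0.15847 + 0.117552 + 0.080388 = 0.43441 m

Δh = 430 mm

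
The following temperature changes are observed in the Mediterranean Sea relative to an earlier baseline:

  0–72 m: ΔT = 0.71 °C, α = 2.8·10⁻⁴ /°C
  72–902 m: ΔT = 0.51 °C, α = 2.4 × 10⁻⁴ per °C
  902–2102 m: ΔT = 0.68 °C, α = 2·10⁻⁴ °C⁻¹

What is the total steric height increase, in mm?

about 279 mm

0–72 m: 72 × 0.71 × 2.8×10⁻⁴ = 0.0143136 m
Layer 2: 830 × 0.51 × 2.4×10⁻⁴ = 0.101592 m
2×10⁻⁴ × 0.68 × 1200 = 0.16320 m
Δh = 0.0143136 + 0.101592 + 0.16320 = 0.2791056 m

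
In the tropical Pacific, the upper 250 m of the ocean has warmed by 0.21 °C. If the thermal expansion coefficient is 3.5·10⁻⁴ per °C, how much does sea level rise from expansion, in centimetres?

Δh ≈ 1.84 cm

Δh = αΔT·H = 3.5×10⁻⁴ × 0.21 × 250 = 0.018375 m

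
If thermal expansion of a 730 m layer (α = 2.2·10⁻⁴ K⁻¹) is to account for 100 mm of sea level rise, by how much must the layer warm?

ΔT = Δh/(αH) = 0.1 / (2.2×10⁻⁴ × 730) ≈ 0.6227 K

about 0.62 K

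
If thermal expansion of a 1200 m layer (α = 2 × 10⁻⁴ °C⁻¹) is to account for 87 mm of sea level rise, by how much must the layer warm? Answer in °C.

about 0.363 °C

ΔT = Δh/(αH) = 0.087 / (2×10⁻⁴ × 1200) = 0.3625 °C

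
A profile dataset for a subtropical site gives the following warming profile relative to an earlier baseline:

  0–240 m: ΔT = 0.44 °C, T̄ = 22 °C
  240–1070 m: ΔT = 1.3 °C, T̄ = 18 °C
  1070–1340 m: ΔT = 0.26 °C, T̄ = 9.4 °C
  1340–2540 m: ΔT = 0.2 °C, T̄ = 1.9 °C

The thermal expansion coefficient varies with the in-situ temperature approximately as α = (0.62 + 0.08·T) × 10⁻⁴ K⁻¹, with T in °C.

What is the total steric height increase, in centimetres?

about 27.6 cm

Layer 1: α = (0.62 + 0.08×22)×10⁻⁴ = 2.38×10⁻⁴ K⁻¹
Layer 2: α = (0.62 + 0.08×18)×10⁻⁴ = 2.06×10⁻⁴ K⁻¹
Layer 3: α = (0.62 + 0.08×9.4)×10⁻⁴ = 1.372×10⁻⁴ K⁻¹
Layer 4: α = (0.62 + 0.08×1.9)×10⁻⁴ = 0.772×10⁻⁴ K⁻¹
Layer 1: 2.38×10⁻⁴ × 0.44 × 240 = 0.0251328 m
1.3 × 830 × 2.06×10⁻⁴ = 0.222274 m
1.372×10⁻⁴ × 270 × 0.26 = 0.00963144 m
Layer 4: 1200 × 0.2 × 0.772×10⁻⁴ = 0.018528 m
Δh = 0.0251328 + 0.222274 + 0.00963144 + 0.018528 = 0.27556624 m ≈ 27.6 cm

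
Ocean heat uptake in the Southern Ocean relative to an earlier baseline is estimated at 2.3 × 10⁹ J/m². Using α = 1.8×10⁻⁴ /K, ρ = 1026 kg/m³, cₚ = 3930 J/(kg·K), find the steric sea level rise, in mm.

100 mm of thermosteric rise

Δh = αQ/(ρcₚ) = 1.8×10⁻⁴ × 2.3×10⁹ / (1026 × 3930) ≈ 0.10267 m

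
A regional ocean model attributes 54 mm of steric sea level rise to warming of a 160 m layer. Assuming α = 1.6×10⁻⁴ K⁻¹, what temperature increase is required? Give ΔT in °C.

ΔT = Δh/(αH) = 0.054 / (1.6×10⁻⁴ × 160) ≈ 2.109 °C

2.1 °C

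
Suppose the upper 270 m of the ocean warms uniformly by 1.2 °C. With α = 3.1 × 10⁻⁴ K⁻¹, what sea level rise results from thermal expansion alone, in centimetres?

Δh = αΔT·H = 3.1×10⁻⁴ × 1.2 × 270 = 0.10044 m

10 cm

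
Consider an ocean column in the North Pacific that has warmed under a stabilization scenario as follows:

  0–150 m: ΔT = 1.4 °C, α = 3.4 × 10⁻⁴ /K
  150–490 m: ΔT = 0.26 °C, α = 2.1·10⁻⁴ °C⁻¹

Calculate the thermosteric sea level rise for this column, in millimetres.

90 mm of thermosteric rise

Layer 1: 150 × 3.4×10⁻⁴ × 1.4 = 0.07140 m
Layer 2: 0.26 × 2.1×10⁻⁴ × 340 = 0.018564 m
Δh = 0.07140 + 0.018564 = 0.089964 m ≈ 90 mm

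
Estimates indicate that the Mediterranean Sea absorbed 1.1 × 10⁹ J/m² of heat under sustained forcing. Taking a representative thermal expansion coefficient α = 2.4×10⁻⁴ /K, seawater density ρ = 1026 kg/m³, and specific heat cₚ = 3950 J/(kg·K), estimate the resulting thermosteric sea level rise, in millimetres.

about 65.1 mm

Δh = αQ/(ρcₚ) = 2.4×10⁻⁴ × 1.1×10⁹ / (1026 × 3950) ≈ 0.065142 m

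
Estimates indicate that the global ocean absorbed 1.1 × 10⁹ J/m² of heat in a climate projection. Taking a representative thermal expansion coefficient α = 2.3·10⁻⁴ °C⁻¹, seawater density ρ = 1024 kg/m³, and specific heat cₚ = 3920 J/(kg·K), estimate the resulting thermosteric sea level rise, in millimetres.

Δh ≈ 63.0 mm

Δh = αQ/(ρcₚ) = 2.3×10⁻⁴ × 1.1×10⁹ / (1024 × 3920) ≈ 0.063028 m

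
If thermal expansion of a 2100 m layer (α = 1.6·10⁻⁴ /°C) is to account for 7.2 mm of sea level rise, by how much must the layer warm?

ΔT = Δh/(αH) = 0.0072 / (1.6×10⁻⁴ × 2100) ≈ 0.02143 K

about 0.0214 K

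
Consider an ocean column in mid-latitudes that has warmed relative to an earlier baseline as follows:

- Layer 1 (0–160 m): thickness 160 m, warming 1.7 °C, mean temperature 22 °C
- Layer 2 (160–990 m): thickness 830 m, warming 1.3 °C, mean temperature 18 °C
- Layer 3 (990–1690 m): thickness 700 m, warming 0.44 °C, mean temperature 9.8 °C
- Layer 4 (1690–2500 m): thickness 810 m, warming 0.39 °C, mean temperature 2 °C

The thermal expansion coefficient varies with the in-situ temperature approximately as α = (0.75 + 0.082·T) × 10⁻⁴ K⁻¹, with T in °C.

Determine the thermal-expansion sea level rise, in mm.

Layer 1: α = (0.75 + 0.082×22)×10⁻⁴ = 2.554×10⁻⁴ K⁻¹
Layer 2: α = (0.75 + 0.082×18)×10⁻⁴ = 2.226×10⁻⁴ K⁻¹
Layer 3: α = (0.75 + 0.082×9.8)×10⁻⁴ = 1.5536×10⁻⁴ K⁻¹
Layer 4: α = (0.75 + 0.082×2)×10⁻⁴ = 0.914×10⁻⁴ K⁻¹
2.554×10⁻⁴ × 160 × 1.7 = 0.0694688 m
160–990 m: 1.3 × 2.226×10⁻⁴ × 830 = 0.2401854 m
990–1690 m: 700 × 0.44 × 1.5536×10⁻⁴ = 0.04785088 m
0.39 × 0.914×10⁻⁴ × 810 = 0.02887326 m
Δh = 0.0694688 + 0.2401854 + 0.04785088 + 0.02887326 = 0.38637834 m ≈ 390 mm

390 mm of thermosteric rise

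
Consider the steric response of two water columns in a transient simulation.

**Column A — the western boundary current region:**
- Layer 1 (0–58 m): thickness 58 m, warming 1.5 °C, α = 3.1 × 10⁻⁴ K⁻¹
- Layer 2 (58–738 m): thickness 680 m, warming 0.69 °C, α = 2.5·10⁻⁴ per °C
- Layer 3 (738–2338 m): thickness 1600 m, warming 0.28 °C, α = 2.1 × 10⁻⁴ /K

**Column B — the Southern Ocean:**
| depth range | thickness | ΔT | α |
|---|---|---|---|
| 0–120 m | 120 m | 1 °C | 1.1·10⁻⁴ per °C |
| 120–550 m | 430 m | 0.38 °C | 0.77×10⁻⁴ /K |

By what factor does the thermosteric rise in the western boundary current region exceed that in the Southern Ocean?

A 0–58 m: 58 × 1.5 × 3.1×10⁻⁴ = 0.02697 m
A 0.69 × 680 × 2.5×10⁻⁴ = 0.11730 m
A 1600 × 2.1×10⁻⁴ × 0.28 = 0.09408 m
A total: 0.23835 m
B 120 × 1.1×10⁻⁴ × 1 = 0.01320 m
B Layer 2: 0.77×10⁻⁴ × 430 × 0.38 = 0.0125818 m
B total: 0.0257818 m
Ratio: 0.23835 / 0.0257818 ≈ 9.245

a factor of 9.2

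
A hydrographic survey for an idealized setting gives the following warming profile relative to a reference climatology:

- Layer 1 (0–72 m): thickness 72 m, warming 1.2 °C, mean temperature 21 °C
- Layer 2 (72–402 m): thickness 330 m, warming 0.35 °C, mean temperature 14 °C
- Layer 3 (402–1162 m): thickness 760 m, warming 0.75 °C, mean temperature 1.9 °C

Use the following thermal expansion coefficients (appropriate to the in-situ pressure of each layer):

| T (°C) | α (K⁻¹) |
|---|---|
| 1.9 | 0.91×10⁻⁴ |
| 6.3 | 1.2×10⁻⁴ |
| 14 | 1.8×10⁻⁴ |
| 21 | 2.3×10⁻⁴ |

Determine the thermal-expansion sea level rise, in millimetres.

Layer 1 at 21 °C → α = 2.3×10⁻⁴ K⁻¹
Layer 2 at 14 °C → α = 1.8×10⁻⁴ K⁻¹
Layer 3 at 1.9 °C → α = 0.91×10⁻⁴ K⁻¹
0–72 m: 1.2 × 72 × 2.3×10⁻⁴ = 0.019872 m
0.35 × 330 × 1.8×10⁻⁴ = 0.02079 m
402–1162 m: 0.91×10⁻⁴ × 0.75 × 760 = 0.05187 m
Δh = 0.019872 + 0.02079 + 0.05187 = 0.092532 m

Δh ≈ 92.5 mm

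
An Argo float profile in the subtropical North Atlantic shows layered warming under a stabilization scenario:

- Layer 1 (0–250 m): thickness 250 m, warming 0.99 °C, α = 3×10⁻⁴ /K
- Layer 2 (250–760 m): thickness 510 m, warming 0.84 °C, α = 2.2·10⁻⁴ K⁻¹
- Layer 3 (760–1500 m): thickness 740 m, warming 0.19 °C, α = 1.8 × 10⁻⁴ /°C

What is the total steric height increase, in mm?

Δh = 194 mm

Layer 1: 3×10⁻⁴ × 0.99 × 250 = 0.07425 m
0.84 × 510 × 2.2×10⁻⁴ = 0.094248 m
Layer 3: 1.8×10⁻⁴ × 740 × 0.19 = 0.025308 m
Δh = 0.07425 + 0.094248 + 0.025308 = 0.193806 m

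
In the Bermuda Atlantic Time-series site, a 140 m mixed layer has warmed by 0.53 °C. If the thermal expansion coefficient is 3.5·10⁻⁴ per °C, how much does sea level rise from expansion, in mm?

26 mm of thermosteric rise

Δh = αΔT·H = 3.5×10⁻⁴ × 0.53 × 140 = 0.02597 m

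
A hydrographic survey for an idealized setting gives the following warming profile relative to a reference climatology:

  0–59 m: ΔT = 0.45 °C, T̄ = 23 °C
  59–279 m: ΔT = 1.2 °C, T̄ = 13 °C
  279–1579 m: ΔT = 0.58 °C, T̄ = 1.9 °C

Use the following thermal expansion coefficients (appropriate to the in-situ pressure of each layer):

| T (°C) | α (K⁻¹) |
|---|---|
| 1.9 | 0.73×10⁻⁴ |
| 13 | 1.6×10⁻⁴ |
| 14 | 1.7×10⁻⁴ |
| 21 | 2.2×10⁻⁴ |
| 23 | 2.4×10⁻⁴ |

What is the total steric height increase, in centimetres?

Layer 1 at 23 °C → α = 2.4×10⁻⁴ K⁻¹
Layer 2 at 13 °C → α = 1.6×10⁻⁴ K⁻¹
Layer 3 at 1.9 °C → α = 0.73×10⁻⁴ K⁻¹
59 × 0.45 × 2.4×10⁻⁴ = 0.006372 m
Layer 2: 1.6×10⁻⁴ × 220 × 1.2 = 0.04224 m
1300 × 0.73×10⁻⁴ × 0.58 = 0.055042 m
Δh = 0.006372 + 0.04224 + 0.055042 = 0.103654 m ≈ 10.4 cm

Δh ≈ 10.4 cm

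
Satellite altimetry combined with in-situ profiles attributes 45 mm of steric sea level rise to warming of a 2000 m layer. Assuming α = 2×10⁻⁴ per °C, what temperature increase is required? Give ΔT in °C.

ΔT = Δh/(αH) = 0.045 / (2×10⁻⁴ × 2000) = 0.1125 °C

ΔT ≈ 0.113 °C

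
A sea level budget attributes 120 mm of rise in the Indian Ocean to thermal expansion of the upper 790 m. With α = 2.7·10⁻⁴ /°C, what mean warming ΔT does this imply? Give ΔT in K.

ΔT = Δh/(αH) = 0.12 / (2.7×10⁻⁴ × 790) ≈ 0.5626 K

0.563 K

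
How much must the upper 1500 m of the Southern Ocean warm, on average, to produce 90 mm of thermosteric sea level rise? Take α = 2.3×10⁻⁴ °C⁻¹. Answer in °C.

0.26 °C

ΔT = Δh/(αH) = 0.09 / (2.3×10⁻⁴ × 1500) ≈ 0.2609 °C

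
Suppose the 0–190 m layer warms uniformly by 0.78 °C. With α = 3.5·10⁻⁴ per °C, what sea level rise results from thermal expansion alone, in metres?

Δh = αΔT·H = 3.5×10⁻⁴ × 0.78 × 190 = 0.05187 m

Δh = 0.0519 m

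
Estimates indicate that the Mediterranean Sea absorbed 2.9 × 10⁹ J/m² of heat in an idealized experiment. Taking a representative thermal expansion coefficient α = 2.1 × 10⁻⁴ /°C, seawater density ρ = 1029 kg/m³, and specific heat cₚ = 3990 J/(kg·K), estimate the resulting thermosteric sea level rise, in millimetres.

Δh ≈ 150 mm

Δh = αQ/(ρcₚ) = 2.1×10⁻⁴ × 2.9×10⁹ / (1029 × 3990) ≈ 0.14833 m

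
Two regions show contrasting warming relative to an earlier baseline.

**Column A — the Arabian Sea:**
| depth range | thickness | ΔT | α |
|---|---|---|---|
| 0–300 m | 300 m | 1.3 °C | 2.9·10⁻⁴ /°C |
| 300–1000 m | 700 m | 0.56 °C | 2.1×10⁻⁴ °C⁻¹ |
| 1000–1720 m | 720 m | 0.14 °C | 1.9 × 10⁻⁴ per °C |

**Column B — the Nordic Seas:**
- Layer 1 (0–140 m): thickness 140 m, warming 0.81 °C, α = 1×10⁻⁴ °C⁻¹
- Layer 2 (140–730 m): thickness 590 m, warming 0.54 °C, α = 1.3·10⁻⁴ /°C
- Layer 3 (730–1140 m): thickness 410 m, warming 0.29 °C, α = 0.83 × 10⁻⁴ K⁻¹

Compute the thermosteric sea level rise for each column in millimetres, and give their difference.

A: 215 mm; B: 62.6 mm; difference 152 mm

A 1.3 × 300 × 2.9×10⁻⁴ = 0.11310 m
A 0.56 × 700 × 2.1×10⁻⁴ = 0.08232 m
A Layer 3: 0.14 × 720 × 1.9×10⁻⁴ = 0.019152 m
A total: 0.214572 m
B Layer 1: 1×10⁻⁴ × 0.81 × 140 = 0.01134 m
B 0.54 × 1.3×10⁻⁴ × 590 = 0.041418 m
B Layer 3: 0.83×10⁻⁴ × 0.29 × 410 = 0.0098687 m
B total: 0.0626267 m
Difference: 0.214572 − 0.0626267 = 0.1519453 m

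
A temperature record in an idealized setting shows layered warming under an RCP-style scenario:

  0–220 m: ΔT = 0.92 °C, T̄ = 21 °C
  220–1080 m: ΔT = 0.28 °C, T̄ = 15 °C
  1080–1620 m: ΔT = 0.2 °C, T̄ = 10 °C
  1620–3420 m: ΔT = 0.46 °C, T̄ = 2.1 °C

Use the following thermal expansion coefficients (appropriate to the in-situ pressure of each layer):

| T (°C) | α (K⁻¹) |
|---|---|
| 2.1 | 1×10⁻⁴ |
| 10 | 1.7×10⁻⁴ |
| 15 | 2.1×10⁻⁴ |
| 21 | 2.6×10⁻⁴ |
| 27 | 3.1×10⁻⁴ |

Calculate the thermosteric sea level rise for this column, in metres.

Layer 1 at 21 °C → α = 2.6×10⁻⁴ K⁻¹
Layer 2 at 15 °C → α = 2.1×10⁻⁴ K⁻¹
Layer 3 at 10 °C → α = 1.7×10⁻⁴ K⁻¹
Layer 4 at 2.1 °C → α = 1×10⁻⁴ K⁻¹
0–220 m: 2.6×10⁻⁴ × 220 × 0.92 = 0.052624 m
220–1080 m: 2.1×10⁻⁴ × 0.28 × 860 = 0.050568 m
Layer 3: 540 × 1.7×10⁻⁴ × 0.2 = 0.01836 m
1620–3420 m: 1×10⁻⁴ × 1800 × 0.46 = 0.08280 m
Δh = 0.052624 + 0.050568 + 0.01836 + 0.08280 = 0.204352 m

Δh ≈ 0.204 m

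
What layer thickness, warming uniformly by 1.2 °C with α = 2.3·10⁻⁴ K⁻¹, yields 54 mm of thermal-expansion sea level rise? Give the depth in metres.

H = Δh/(αΔT) = 0.054 / (2.3×10⁻⁴ × 1.2) ≈ 195.7 m

196 m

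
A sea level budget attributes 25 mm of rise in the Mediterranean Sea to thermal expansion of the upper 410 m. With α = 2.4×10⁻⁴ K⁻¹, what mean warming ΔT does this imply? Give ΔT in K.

0.254 K

ΔT = Δh/(αH) = 0.025 / (2.4×10⁻⁴ × 410) ≈ 0.2541 K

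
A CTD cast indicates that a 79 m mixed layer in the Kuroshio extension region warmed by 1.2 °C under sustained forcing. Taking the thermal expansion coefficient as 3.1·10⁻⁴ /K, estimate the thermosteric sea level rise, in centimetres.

2.9 cm of thermosteric rise

Δh = αΔT·H = 3.1×10⁻⁴ × 1.2 × 79 = 0.029388 m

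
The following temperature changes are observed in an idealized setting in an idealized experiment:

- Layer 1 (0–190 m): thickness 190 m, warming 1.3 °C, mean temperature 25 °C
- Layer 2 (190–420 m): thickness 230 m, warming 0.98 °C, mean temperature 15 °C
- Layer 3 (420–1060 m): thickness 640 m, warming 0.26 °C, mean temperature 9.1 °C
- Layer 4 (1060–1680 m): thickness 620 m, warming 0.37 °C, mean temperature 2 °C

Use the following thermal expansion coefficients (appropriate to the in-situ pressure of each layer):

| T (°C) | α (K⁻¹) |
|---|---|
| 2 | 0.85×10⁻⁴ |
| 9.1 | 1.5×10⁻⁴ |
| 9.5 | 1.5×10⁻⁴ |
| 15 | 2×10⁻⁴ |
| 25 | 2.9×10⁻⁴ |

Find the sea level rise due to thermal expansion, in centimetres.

Layer 1 at 25 °C → α = 2.9×10⁻⁴ K⁻¹
Layer 2 at 15 °C → α = 2×10⁻⁴ K⁻¹
Layer 3 at 9.1 °C → α = 1.5×10⁻⁴ K⁻¹
Layer 4 at 2 °C → α = 0.85×10⁻⁴ K⁻¹
0–190 m: 1.3 × 2.9×10⁻⁴ × 190 = 0.07163 m
Layer 2: 230 × 0.98 × 2×10⁻⁴ = 0.04508 m
420–1060 m: 1.5×10⁻⁴ × 0.26 × 640 = 0.02496 m
620 × 0.85×10⁻⁴ × 0.37 = 0.019499 m
Δh = 0.07163 + 0.04508 + 0.02496 + 0.019499 = 0.161169 m

Δh = 16.1 cm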